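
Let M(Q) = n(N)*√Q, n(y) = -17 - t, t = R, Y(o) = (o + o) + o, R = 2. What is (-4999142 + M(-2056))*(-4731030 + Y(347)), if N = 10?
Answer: 23645886669438 + 179739582*I*√514 ≈ 2.3646e+13 + 4.075e+9*I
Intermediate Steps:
Y(o) = 3*o (Y(o) = 2*o + o = 3*o)
t = 2
n(y) = -19 (n(y) = -17 - 1*2 = -17 - 2 = -19)
M(Q) = -19*√Q
(-4999142 + M(-2056))*(-4731030 + Y(347)) = (-4999142 - 38*I*√514)*(-4731030 + 3*347) = (-4999142 - 38*I*√514)*(-4731030 + 1041) = (-4999142 - 38*I*√514)*(-4729989) = 23645886669438 + 179739582*I*√514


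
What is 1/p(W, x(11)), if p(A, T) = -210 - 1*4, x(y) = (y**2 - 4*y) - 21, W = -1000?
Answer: -1/214 ≈ -0.0046729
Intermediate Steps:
x(y) = -21 + y**2 - 4*y
p(A, T) = -214 (p(A, T) = -210 - 4 = -214)
1/p(W, x(11)) = 1/(-214) = -1/214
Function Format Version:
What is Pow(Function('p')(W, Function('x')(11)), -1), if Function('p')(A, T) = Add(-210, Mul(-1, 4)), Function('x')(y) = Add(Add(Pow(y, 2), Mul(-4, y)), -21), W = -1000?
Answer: Rational(-1, 214) ≈ -0.0046729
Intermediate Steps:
Function('x')(y) = Add(-21, Pow(y, 2), Mul(-4, y))
Function('p')(A, T) = -214 (Function('p')(A, T) = Add(-210, -4) = -214)
Pow(Function('p')(W, Function('x')(11)), -1) = Pow(-214, -1) = Rational(-1, 214)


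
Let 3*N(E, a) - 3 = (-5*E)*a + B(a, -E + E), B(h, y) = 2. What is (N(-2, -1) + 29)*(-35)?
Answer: -2870/3 ≈ -956.67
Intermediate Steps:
N(E, a) = 5/3 - 5*E*a/3 (N(E, a) = 1 + ((-5*E)*a + 2)/3 = 1 + (-5*E*a + 2)/3 = 1 + (2 - 5*E*a)/3 = 1 + (⅔ - 5*E*a/3) = 5/3 - 5*E*a/3)
(N(-2, -1) + 29)*(-35) = ((5/3 - 5/3*(-2)*(-1)) + 29)*(-35) = ((5/3 - 10/3) + 29)*(-35) = (-5/3 + 29)*(-35) = (82/3)*(-35) = -2870/3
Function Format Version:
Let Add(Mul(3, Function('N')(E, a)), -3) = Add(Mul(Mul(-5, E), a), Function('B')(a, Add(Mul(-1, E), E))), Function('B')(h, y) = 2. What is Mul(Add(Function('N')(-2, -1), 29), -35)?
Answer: Rational(-2870, 3) ≈ -956.67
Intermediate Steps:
Function('N')(E, a) = Add(Rational(5, 3), Mul(Rational(-5, 3), E, a)) (Function('N')(E, a) = Add(1, Mul(Rational(1, 3), Add(Mul(Mul(-5, E), a), 2))) = Add(1, Mul(Rational(1, 3), Add(Mul(-5, E, a), 2))) = Add(1, Mul(Rational(1, 3), Add(2, Mul(-5, E, a)))) = Add(1, Add(Rational(2, 3), Mul(Rational(-5, 3), E, a))) = Add(Rational(5, 3), Mul(Rational(-5, 3), E, a)))
Mul(Add(Function('N')(-2, -1), 29), -35) = Mul(Add(Add(Rational(5, 3), Mul(Rational(-5, 3), -2, -1)), 29), -35) = Mul(Add(Add(Rational(5, 3), Rational(-10, 3)), 29), -35) = Mul(Add(Rational(-5, 3), 29), -35) = Mul(Rational(82, 3), -35) = Rational(-2870, 3)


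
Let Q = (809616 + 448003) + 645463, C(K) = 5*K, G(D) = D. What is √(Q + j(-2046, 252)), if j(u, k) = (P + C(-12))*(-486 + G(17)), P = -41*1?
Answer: √1950451 ≈ 1396.6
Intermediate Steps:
P = -41
j(u, k) = 47369 (j(u, k) = (-41 + 5*(-12))*(-486 + 17) = (-41 - 60)*(-469) = -101*(-469) = 47369)
Q = 1903082 (Q = 1257619 + 645463 = 1903082)
√(Q + j(-2046, 252)) = √(1903082 + 47369) = √1950451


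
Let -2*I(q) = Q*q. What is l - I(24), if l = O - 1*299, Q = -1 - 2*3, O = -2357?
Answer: -2740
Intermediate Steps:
Q = -7 (Q = -1 - 6 = -7)
l = -2656 (l = -2357 - 1*299 = -2357 - 299 = -2656)
I(q) = 7*q/2 (I(q) = -(-7)*q/2 = 7*q/2)
l - I(24) = -2656 - 7*24/2 = -2656 - 1*84 = -2656 - 84 = -2740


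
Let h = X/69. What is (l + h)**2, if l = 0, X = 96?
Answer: 1024/529 ≈ 1.9357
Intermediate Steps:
h = 32/23 (h = 96/69 = 96*(1/69) = 32/23 ≈ 1.3913)
(l + h)**2 = (0 + 32/23)**2 = (32/23)**2 = 1024/529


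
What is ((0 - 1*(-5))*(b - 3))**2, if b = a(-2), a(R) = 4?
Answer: 25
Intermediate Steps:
b = 4
((0 - 1*(-5))*(b - 3))**2 = ((0 - 1*(-5))*(4 - 3))**2 = ((0 + 5)*1)**2 = (5*1)**2 = 5**2 = 25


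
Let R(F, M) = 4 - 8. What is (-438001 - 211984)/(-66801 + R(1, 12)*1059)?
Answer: 649985/71037 ≈ 9.1499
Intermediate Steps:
R(F, M) = -4
(-438001 - 211984)/(-66801 + R(1, 12)*1059) = (-438001 - 211984)/(-66801 - 4*1059) = -649985/(-66801 - 4236) = -649985/(-71037) = -649985*(-1/71037) = 649985/71037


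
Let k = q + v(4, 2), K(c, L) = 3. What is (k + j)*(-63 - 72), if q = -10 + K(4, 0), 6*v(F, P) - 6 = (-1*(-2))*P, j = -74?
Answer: 10710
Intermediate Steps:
v(F, P) = 1 + P/3 (v(F, P) = 1 + ((-1*(-2))*P)/6 = 1 + (2*P)/6 = 1 + P/3)
q = -7 (q = -10 + 3 = -7)
k = -16/3 (k = -7 + (1 + (⅓)*2) = -7 + (1 + ⅔) = -7 + 5/3 = -16/3 ≈ -5.3333)
(k + j)*(-63 - 72) = (-16/3 - 74)*(-63 - 72) = -238/3*(-135) = 10710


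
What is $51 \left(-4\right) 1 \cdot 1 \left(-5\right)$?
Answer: $1020$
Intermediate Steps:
$51 \left(-4\right) 1 \cdot 1 \left(-5\right) = 51 \left(\left(-4\right) 1\right) \left(-5\right) = 51 \left(-4\right) \left(-5\right) = \left(-204\right) \left(-5\right) = 1020$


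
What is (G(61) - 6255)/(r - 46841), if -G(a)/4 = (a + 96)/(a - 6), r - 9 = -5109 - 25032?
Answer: 344653/4233515 ≈ 0.081411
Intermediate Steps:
r = -30132 (r = 9 + (-5109 - 25032) = 9 - 30141 = -30132)
G(a) = -4*(96 + a)/(-6 + a) (G(a) = -4*(a + 96)/(a - 6) = -4*(96 + a)/(-6 + a))
(G(61) - 6255)/(r - 46841) = (4*(-96 - 1*61)/(-6 + 61) - 6255)/(-30132 - 46841) = (4*(-96 - 61)/55 - 6255)/(-76973) = (4*(1/55)*(-157) - 6255)*(-1/76973) = (-628/55 - 6255)*(-1/76973) = -344653/55*(-1/76973) = 344653/4233515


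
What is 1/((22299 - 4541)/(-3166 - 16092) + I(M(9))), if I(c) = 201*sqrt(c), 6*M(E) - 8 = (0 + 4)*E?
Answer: 85495891/27469747532993 + 6212081947*sqrt(66)/27469747532993 ≈ 0.0018403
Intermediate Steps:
M(E) = 4/3 + 2*E/3 (M(E) = 4/3 + ((0 + 4)*E)/6 = 4/3 + (4*E)/6 = 4/3 + 2*E/3)
1/((22299 - 4541)/(-3166 - 16092) + I(M(9))) = 1/((22299 - 4541)/(-3166 - 16092) + 201*sqrt(4/3 + (2/3)*9)) = 1/(17758/(-19258) + 201*sqrt(4/3 + 6)) = 1/(17758*(-1/19258) + 201*sqrt(22/3)) = 1/(-8879/9629 + 201*(sqrt(66)/3)) = 1/(-8879/9629 + 67*sqrt(66))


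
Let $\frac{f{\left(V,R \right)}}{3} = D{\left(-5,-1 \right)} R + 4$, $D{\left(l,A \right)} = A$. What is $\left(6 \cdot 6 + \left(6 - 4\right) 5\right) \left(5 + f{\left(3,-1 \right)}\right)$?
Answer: $920$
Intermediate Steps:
$f{\left(V,R \right)} = 12 - 3 R$ ($f{\left(V,R \right)} = 3 \left(- R + 4\right) = 3 \left(4 - R\right) = 12 - 3 R$)
$\left(6 \cdot 6 + \left(6 - 4\right) 5\right) \left(5 + f{\left(3,-1 \right)}\right) = \left(6 \cdot 6 + \left(6 - 4\right) 5\right) \left(5 + \left(12 - -3\right)\right) = \left(36 + \left(6 - 4\right) 5\right) \left(5 + \left(12 + 3\right)\right) = \left(36 + 2 \cdot 5\right) \left(5 + 15\right) = \left(36 + 10\right) 20 = 46 \cdot 20 = 920$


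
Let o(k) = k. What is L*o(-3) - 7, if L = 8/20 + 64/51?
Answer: -1017/85 ≈ -11.965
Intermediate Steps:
L = 422/255 (L = 8*(1/20) + 64*(1/51) = 2/5 + 64/51 = 422/255 ≈ 1.6549)
L*o(-3) - 7 = (422/255)*(-3) - 7 = -422/85 - 7 = -1017/85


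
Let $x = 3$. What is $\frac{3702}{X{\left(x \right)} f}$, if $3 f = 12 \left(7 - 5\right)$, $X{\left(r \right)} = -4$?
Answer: $- \frac{1851}{16} \approx -115.69$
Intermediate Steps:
$f = 8$ ($f = \frac{12 \left(7 - 5\right)}{3} = \frac{12 \cdot 2}{3} = \frac{1}{3} \cdot 24 = 8$)
$\frac{3702}{X{\left(x \right)} f} = \frac{3702}{\left(-4\right) 8} = \frac{3702}{-32} = 3702 \left(- \frac{1}{32}\right) = - \frac{1851}{16}$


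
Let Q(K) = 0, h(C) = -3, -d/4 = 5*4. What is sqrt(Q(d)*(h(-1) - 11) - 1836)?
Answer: 6*I*sqrt(51) ≈ 42.849*I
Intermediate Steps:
d = -80 (d = -20*4 = -4*20 = -80)
sqrt(Q(d)*(h(-1) - 11) - 1836) = sqrt(0*(-3 - 11) - 1836) = sqrt(0*(-14) - 1836) = sqrt(0 - 1836) = sqrt(-1836) = 6*I*sqrt(51)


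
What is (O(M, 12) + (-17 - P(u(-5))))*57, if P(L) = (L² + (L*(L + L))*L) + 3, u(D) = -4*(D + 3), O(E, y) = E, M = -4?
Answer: -63384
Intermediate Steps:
u(D) = -12 - 4*D (u(D) = -4*(3 + D) = -12 - 4*D)
P(L) = 3 + L² + 2*L³ (P(L) = (L² + (L*(2*L))*L) + 3 = (L² + (2*L²)*L) + 3 = (L² + 2*L³) + 3 = 3 + L² + 2*L³)
(O(M, 12) + (-17 - P(u(-5))))*57 = (-4 + (-17 - (3 + (-12 - 4*(-5))² + 2*(-12 - 4*(-5))³)))*57 = (-4 + (-17 - (3 + (-12 + 20)² + 2*(-12 + 20)³)))*57 = (-4 + (-17 - (3 + 8² + 2*8³)))*57 = (-4 + (-17 - (3 + 64 + 2*512)))*57 = (-4 + (-17 - (3 + 64 + 1024)))*57 = (-4 + (-17 - 1*1091))*57 = (-4 + (-17 - 1091))*57 = (-4 - 1108)*57 = -1112*57 = -63384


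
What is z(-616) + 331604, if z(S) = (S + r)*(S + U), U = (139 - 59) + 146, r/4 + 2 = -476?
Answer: 1317524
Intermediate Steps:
r = -1912 (r = -8 + 4*(-476) = -8 - 1904 = -1912)
U = 226 (U = 80 + 146 = 226)
z(S) = (-1912 + S)*(226 + S) (z(S) = (S - 1912)*(S + 226) = (-1912 + S)*(226 + S))
z(-616) + 331604 = (-432112 + (-616)² - 1686*(-616)) + 331604 = (-432112 + 379456 + 1038576) + 331604 = 985920 + 331604 = 1317524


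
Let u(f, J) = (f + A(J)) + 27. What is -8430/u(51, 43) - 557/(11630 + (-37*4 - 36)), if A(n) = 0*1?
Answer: -16088871/148798 ≈ -108.13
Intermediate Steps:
A(n) = 0
u(f, J) = 27 + f (u(f, J) = (f + 0) + 27 = f + 27 = 27 + f)
-8430/u(51, 43) - 557/(11630 + (-37*4 - 36)) = -8430/(27 + 51) - 557/(11630 + (-37*4 - 36)) = -8430/78 - 557/(11630 + (-148 - 36)) = -8430*1/78 - 557/(11630 - 184) = -1405/13 - 557/11446 = -16088871/148798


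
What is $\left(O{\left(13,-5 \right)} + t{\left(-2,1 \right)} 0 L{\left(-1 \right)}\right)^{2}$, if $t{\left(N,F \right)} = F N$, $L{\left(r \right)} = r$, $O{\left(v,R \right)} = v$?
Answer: $169$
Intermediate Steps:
$\left(O{\left(13,-5 \right)} + t{\left(-2,1 \right)} 0 L{\left(-1 \right)}\right)^{2} = \left(13 + 1 \left(-2\right) 0 \left(-1\right)\right)^{2} = \left(13 + \left(-2\right) 0 \left(-1\right)\right)^{2} = \left(13 + 0 \left(-1\right)\right)^{2} = \left(13 + 0\right)^{2} = 13^{2} = 169$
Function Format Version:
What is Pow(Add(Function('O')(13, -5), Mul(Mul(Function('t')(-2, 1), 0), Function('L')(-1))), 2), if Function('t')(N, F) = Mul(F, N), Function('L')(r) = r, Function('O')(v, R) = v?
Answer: 169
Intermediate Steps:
Pow(Add(Function('O')(13, -5), Mul(Mul(Function('t')(-2, 1), 0), Function('L')(-1))), 2) = Pow(Add(13, Mul(Mul(Mul(1, -2), 0), -1)), 2) = Pow(Add(13, Mul(Mul(-2, 0), -1)), 2) = Pow(Add(13, Mul(0, -1)), 2) = Pow(Add(13, 0), 2) = Pow(13, 2) = 169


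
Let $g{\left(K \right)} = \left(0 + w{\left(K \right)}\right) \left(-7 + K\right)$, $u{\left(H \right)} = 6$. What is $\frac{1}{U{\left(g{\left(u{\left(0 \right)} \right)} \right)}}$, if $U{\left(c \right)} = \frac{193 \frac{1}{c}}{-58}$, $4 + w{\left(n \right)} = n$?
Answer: $\frac{116}{193} \approx 0.60104$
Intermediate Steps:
$w{\left(n \right)} = -4 + n$
$g{\left(K \right)} = \left(-7 + K\right) \left(-4 + K\right)$ ($g{\left(K \right)} = \left(0 + \left(-4 + K\right)\right) \left(-7 + K\right) = \left(-4 + K\right) \left(-7 + K\right) = \left(-7 + K\right) \left(-4 + K\right)$)
$U{\left(c \right)} = - \frac{193}{58 c}$ ($U{\left(c \right)} = \frac{193}{c} \left(- \frac{1}{58}\right) = - \frac{193}{58 c}$)
$\frac{1}{U{\left(g{\left(u{\left(0 \right)} \right)} \right)}} = \frac{1}{\left(- \frac{193}{58}\right) \frac{1}{\left(-7 + 6\right) \left(-4 + 6\right)}} = \frac{1}{\left(- \frac{193}{58}\right) \frac{1}{\left(-1\right) 2}} = \frac{1}{\left(- \frac{193}{58}\right) \frac{1}{-2}} = \frac{1}{\left(- \frac{193}{58}\right) \left(- \frac{1}{2}\right)} = \frac{1}{\frac{193}{116}} = \frac{116}{193}$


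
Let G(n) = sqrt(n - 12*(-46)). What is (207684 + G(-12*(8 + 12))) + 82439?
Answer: 290123 + 2*sqrt(78) ≈ 2.9014e+5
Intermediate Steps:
G(n) = sqrt(552 + n) (G(n) = sqrt(n + 552) = sqrt(552 + n))
(207684 + G(-12*(8 + 12))) + 82439 = (207684 + sqrt(552 - 12*(8 + 12))) + 82439 = (207684 + sqrt(552 - 12*20)) + 82439 = (207684 + sqrt(552 - 240)) + 82439 = (207684 + sqrt(312)) + 82439 = (207684 + 2*sqrt(78)) + 82439 = 290123 + 2*sqrt(78)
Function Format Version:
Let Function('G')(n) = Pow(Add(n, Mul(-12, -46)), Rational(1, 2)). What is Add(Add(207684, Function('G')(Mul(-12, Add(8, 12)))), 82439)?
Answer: Add(290123, Mul(2, Pow(78, Rational(1, 2)))) ≈ 2.9014e+5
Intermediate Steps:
Function('G')(n) = Pow(Add(552, n), Rational(1, 2)) (Function('G')(n) = Pow(Add(n, 552), Rational(1, 2)) = Pow(Add(552, n), Rational(1, 2)))
Add(Add(207684, Function('G')(Mul(-12, Add(8, 12)))), 82439) = Add(Add(207684, Pow(Add(552, Mul(-12, Add(8, 12))), Rational(1, 2))), 82439) = Add(Add(207684, Pow(Add(552, Mul(-12, 20)), Rational(1, 2))), 82439) = Add(Add(207684, Pow(Add(552, -240), Rational(1, 2))), 82439) = Add(Add(207684, Pow(312, Rational(1, 2))), 82439) = Add(Add(207684, Mul(2, Pow(78, Rational(1, 2)))), 82439) = Add(290123, Mul(2, Pow(78, Rational(1, 2))))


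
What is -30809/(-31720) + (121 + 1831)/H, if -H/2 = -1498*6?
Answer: 76967503/71274840 ≈ 1.0799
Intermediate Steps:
H = 17976 (H = -(-2996)*6 = -2*(-8988) = 17976)
-30809/(-31720) + (121 + 1831)/H = -30809/(-31720) + (121 + 1831)/17976 = -30809*(-1/31720) + 1952*(1/17976) = 30809/31720 + 244/2247 = 76967503/71274840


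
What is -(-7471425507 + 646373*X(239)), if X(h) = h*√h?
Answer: 7471425507 - 154483147*√239 ≈ 5.0832e+9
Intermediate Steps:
X(h) = h^(3/2)
-(-7471425507 + 646373*X(239)) = -(-7471425507 + 154483147*√239) = -646373*(-11559 + 239*√239) = 7471425507 - 154483147*√239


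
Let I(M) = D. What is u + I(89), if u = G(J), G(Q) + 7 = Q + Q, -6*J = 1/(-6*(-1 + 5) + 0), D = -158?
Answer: -11879/72 ≈ -164.99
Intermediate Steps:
I(M) = -158
J = 1/144 (J = -1/(6*(-6*(-1 + 5) + 0)) = -1/(6*(-6*4 + 0)) = -1/(6*(-24 + 0)) = -1/6/(-24) = -1/6*(-1/24) = 1/144 ≈ 0.0069444)
G(Q) = -7 + 2*Q (G(Q) = -7 + (Q + Q) = -7 + 2*Q)
u = -503/72 (u = -7 + 2*(1/144) = -7 + 1/72 = -503/72 ≈ -6.9861)
u + I(89) = -503/72 - 158 = -11879/72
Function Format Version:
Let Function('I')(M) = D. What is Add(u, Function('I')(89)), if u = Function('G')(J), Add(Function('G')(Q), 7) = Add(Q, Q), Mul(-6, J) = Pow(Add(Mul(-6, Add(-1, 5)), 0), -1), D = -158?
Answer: Rational(-11879, 72) ≈ -164.99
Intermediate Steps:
Function('I')(M) = -158
J = Rational(1, 144) (J = Mul(Rational(-1, 6), Pow(Add(Mul(-6, Add(-1, 5)), 0), -1)) = Mul(Rational(-1, 6), Pow(Add(Mul(-6, 4), 0), -1)) = Mul(Rational(-1, 6), Pow(Add(-24, 0), -1)) = Mul(Rational(-1, 6), Pow(-24, -1)) = Mul(Rational(-1, 6), Rational(-1, 24)) = Rational(1, 144) ≈ 0.0069444)
Function('G')(Q) = Add(-7, Mul(2, Q)) (Function('G')(Q) = Add(-7, Add(Q, Q)) = Add(-7, Mul(2, Q)))
u = Rational(-503, 72) (u = Add(-7, Mul(2, Rational(1, 144))) = Add(-7, Rational(1, 72)) = Rational(-503, 72) ≈ -6.9861)
Add(u, Function('I')(89)) = Add(Rational(-503, 72), -158) = Rational(-11879, 72)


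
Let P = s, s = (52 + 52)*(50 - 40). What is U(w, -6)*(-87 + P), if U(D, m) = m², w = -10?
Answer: 34308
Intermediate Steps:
s = 1040 (s = 104*10 = 1040)
P = 1040
U(w, -6)*(-87 + P) = (-6)²*(-87 + 1040) = 36*953 = 34308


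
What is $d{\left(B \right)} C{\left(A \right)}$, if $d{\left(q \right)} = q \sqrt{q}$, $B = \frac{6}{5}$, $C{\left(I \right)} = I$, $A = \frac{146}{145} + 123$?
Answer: $\frac{107886 \sqrt{30}}{3625} \approx 163.01$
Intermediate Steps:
$A = \frac{17981}{145}$ ($A = 146 \cdot \frac{1}{145} + 123 = \frac{146}{145} + 123 = \frac{17981}{145} \approx 124.01$)
$B = \frac{6}{5}$ ($B = 6 \cdot \frac{1}{5} = \frac{6}{5} \approx 1.2$)
$d{\left(q \right)} = q^{\frac{3}{2}}$
$d{\left(B \right)} C{\left(A \right)} = \left(\frac{6}{5}\right)^{\frac{3}{2}} \cdot \frac{17981}{145} = \frac{6 \sqrt{30}}{25} \cdot \frac{17981}{145} = \frac{107886 \sqrt{30}}{3625}$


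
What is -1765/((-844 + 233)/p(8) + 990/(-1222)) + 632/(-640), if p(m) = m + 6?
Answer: 1177784971/30420080 ≈ 38.717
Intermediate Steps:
p(m) = 6 + m
-1765/((-844 + 233)/p(8) + 990/(-1222)) + 632/(-640) = -1765/((-844 + 233)/(6 + 8) + 990/(-1222)) + 632/(-640) = -1765/(-611/14 + 990*(-1/1222)) + 632*(-1/640) = -1765/(-611*1/14 - 495/611) - 79/80 = -1765/(-611/14 - 495/611) - 79/80 = -1765/(-380251/8554) - 79/80 = -1765*(-8554/380251) - 79/80 = 15097810/380251 - 79/80 = 1177784971/30420080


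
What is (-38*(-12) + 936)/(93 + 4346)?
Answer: 1392/4439 ≈ 0.31358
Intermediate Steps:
(-38*(-12) + 936)/(93 + 4346) = (456 + 936)/4439 = 1392*(1/4439) = 1392/4439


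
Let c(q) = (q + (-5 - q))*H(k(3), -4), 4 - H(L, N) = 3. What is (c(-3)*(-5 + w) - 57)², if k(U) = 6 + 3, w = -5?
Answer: 49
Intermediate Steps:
k(U) = 9
H(L, N) = 1 (H(L, N) = 4 - 1*3 = 4 - 3 = 1)
c(q) = -5 (c(q) = (q + (-5 - q))*1 = -5*1 = -5)
(c(-3)*(-5 + w) - 57)² = (-5*(-5 - 5) - 57)² = (-5*(-10) - 57)² = (50 - 57)² = (-7)² = 49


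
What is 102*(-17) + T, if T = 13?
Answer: -1721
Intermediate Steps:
102*(-17) + T = 102*(-17) + 13 = -1734 + 13 = -1721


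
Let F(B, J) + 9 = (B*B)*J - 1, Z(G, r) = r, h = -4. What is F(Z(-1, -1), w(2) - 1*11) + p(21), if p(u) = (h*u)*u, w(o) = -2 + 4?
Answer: -1783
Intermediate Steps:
w(o) = 2
p(u) = -4*u² (p(u) = (-4*u)*u = -4*u²)
F(B, J) = -10 + J*B² (F(B, J) = -9 + ((B*B)*J - 1) = -9 + (B²*J - 1) = -9 + (J*B² - 1) = -9 + (-1 + J*B²) = -10 + J*B²)
F(Z(-1, -1), w(2) - 1*11) + p(21) = (-10 + (2 - 1*11)*(-1)²) - 4*21² = (-10 + (2 - 11)*1) - 4*441 = (-10 - 9*1) - 1764 = (-10 - 9) - 1764 = -19 - 1764 = -1783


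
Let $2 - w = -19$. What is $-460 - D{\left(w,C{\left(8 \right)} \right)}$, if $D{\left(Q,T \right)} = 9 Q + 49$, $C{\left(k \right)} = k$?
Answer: $-698$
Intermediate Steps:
$w = 21$ ($w = 2 - -19 = 2 + 19 = 21$)
$D{\left(Q,T \right)} = 49 + 9 Q$
$-460 - D{\left(w,C{\left(8 \right)} \right)} = -460 - \left(49 + 9 \cdot 21\right) = -460 - \left(49 + 189\right) = -460 - 238 = -698$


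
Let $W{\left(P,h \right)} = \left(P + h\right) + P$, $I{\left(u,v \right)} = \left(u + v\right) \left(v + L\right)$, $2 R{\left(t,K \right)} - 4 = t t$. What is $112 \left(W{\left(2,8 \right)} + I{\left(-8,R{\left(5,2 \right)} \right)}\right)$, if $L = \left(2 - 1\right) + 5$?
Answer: $16268$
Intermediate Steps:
$L = 6$ ($L = 1 + 5 = 6$)
$R{\left(t,K \right)} = 2 + \frac{t^{2}}{2}$ ($R{\left(t,K \right)} = 2 + \frac{t t}{2} = 2 + \frac{t^{2}}{2}$)
$I{\left(u,v \right)} = \left(6 + v\right) \left(u + v\right)$ ($I{\left(u,v \right)} = \left(u + v\right) \left(v + 6\right) = \left(u + v\right) \left(6 + v\right) = \left(6 + v\right) \left(u + v\right)$)
$W{\left(P,h \right)} = h + 2 P$
$112 \left(W{\left(2,8 \right)} + I{\left(-8,R{\left(5,2 \right)} \right)}\right) = 112 \left(\left(8 + 2 \cdot 2\right) + \left(\left(2 + \frac{5^{2}}{2}\right)^{2} + 6 \left(-8\right) + 6 \left(2 + \frac{5^{2}}{2}\right) - 8 \left(2 + \frac{5^{2}}{2}\right)\right)\right) = 112 \left(\left(8 + 4\right) + \left(\left(2 + \frac{1}{2} \cdot 25\right)^{2} - 48 + 6 \left(2 + \frac{1}{2} \cdot 25\right) - 8 \left(2 + \frac{1}{2} \cdot 25\right)\right)\right) = 112 \left(12 + \left(\left(2 + \frac{25}{2}\right)^{2} - 48 + 6 \left(2 + \frac{25}{2}\right) - 8 \left(2 + \frac{25}{2}\right)\right)\right) = 112 \left(12 + \left(\left(\frac{29}{2}\right)^{2} - 48 + 6 \cdot \frac{29}{2} - 116\right)\right) = 112 \left(12 + \left(\frac{841}{4} - 48 + 87 - 116\right)\right) = 112 \left(12 + \frac{533}{4}\right) = 112 \cdot \frac{581}{4} = 16268$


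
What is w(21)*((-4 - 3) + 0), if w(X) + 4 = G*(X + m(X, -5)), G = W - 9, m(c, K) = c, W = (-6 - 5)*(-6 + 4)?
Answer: -3794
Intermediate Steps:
W = 22 (W = -11*(-2) = 22)
G = 13 (G = 22 - 9 = 13)
w(X) = -4 + 26*X (w(X) = -4 + 13*(X + X) = -4 + 13*(2*X) = -4 + 26*X)
w(21)*((-4 - 3) + 0) = (-4 + 26*21)*((-4 - 3) + 0) = (-4 + 546)*(-7 + 0) = 542*(-7) = -3794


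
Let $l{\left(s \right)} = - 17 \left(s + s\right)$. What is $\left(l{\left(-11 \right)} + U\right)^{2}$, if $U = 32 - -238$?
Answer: $414736$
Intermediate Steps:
$l{\left(s \right)} = - 34 s$ ($l{\left(s \right)} = - 17 \cdot 2 s = - 34 s$)
$U = 270$ ($U = 32 + 238 = 270$)
$\left(l{\left(-11 \right)} + U\right)^{2} = \left(\left(-34\right) \left(-11\right) + 270\right)^{2} = \left(374 + 270\right)^{2} = 644^{2} = 414736$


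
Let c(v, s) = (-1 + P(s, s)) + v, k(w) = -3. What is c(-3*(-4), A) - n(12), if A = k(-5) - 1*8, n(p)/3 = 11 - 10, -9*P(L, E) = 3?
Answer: 23/3 ≈ 7.6667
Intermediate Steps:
P(L, E) = -1/3 (P(L, E) = -1/9*3 = -1/3)
n(p) = 3 (n(p) = 3*(11 - 10) = 3*1 = 3)
A = -11 (A = -3 - 1*8 = -3 - 8 = -11)
c(v, s) = -4/3 + v (c(v, s) = (-1 - 1/3) + v = -4/3 + v)
c(-3*(-4), A) - n(12) = (-4/3 - 3*(-4)) - 1*3 = (-4/3 + 12) - 3 = 32/3 - 3 = 23/3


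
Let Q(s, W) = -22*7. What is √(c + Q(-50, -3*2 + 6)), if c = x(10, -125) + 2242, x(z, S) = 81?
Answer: 3*√241 ≈ 46.573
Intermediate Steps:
Q(s, W) = -154
c = 2323 (c = 81 + 2242 = 2323)
√(c + Q(-50, -3*2 + 6)) = √(2323 - 154) = √2169 = 3*√241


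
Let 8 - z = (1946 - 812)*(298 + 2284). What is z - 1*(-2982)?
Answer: -2924998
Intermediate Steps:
z = -2927980 (z = 8 - (1946 - 812)*(298 + 2284) = 8 - 1134*2582 = 8 - 1*2927988 = 8 - 2927988 = -2927980)
z - 1*(-2982) = -2927980 - 1*(-2982) = -2927980 + 2982 = -2924998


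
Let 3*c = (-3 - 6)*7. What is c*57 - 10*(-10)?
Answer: -1097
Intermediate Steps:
c = -21 (c = ((-3 - 6)*7)/3 = (-9*7)/3 = (⅓)*(-63) = -21)
c*57 - 10*(-10) = -21*57 - 10*(-10) = -1197 + 100 = -1097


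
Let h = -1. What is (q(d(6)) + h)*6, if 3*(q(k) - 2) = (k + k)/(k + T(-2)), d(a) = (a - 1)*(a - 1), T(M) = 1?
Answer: 128/13 ≈ 9.8462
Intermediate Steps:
d(a) = (-1 + a)² (d(a) = (-1 + a)*(-1 + a) = (-1 + a)²)
q(k) = 2 + 2*k/(3*(1 + k)) (q(k) = 2 + ((k + k)/(k + 1))/3 = 2 + ((2*k)/(1 + k))/3 = 2 + (2*k/(1 + k))/3 = 2 + 2*k/(3*(1 + k)))
(q(d(6)) + h)*6 = (2*(3 + 4*(-1 + 6)²)/(3*(1 + (-1 + 6)²)) - 1)*6 = (2*(3 + 4*5²)/(3*(1 + 5²)) - 1)*6 = (2*(3 + 4*25)/(3*(1 + 25)) - 1)*6 = ((⅔)*(3 + 100)/26 - 1)*6 = ((⅔)*(1/26)*103 - 1)*6 = (103/39 - 1)*6 = (64/39)*6 = 128/13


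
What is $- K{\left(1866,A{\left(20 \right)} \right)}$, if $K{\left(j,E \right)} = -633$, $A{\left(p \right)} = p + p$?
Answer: $633$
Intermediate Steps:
$A{\left(p \right)} = 2 p$
$- K{\left(1866,A{\left(20 \right)} \right)} = \left(-1\right) \left(-633\right) = 633$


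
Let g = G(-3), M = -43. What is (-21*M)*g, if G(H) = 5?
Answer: 4515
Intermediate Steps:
g = 5
(-21*M)*g = -21*(-43)*5 = 903*5 = 4515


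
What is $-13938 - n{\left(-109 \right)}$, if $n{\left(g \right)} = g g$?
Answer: $-25819$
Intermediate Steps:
$n{\left(g \right)} = g^{2}$
$-13938 - n{\left(-109 \right)} = -13938 - \left(-109\right)^{2} = -13938 - 11881 = -25819$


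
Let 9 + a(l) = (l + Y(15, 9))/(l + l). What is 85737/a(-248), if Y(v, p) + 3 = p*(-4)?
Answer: -42525552/4177 ≈ -10181.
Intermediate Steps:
Y(v, p) = -3 - 4*p (Y(v, p) = -3 + p*(-4) = -3 - 4*p)
a(l) = -9 + (-39 + l)/(2*l) (a(l) = -9 + (l + (-3 - 4*9))/(l + l) = -9 + (l + (-3 - 36))/((2*l)) = -9 + (l - 39)*(1/(2*l)) = -9 + (-39 + l)*(1/(2*l)) = -9 + (-39 + l)/(2*l))
85737/a(-248) = 85737/(((½)*(-39 - 17*(-248))/(-248))) = 85737/(((½)*(-1/248)*(-39 + 4216))) = 85737/(((½)*(-1/248)*4177)) = 85737/(-4177/496) = 85737*(-496/4177) = -42525552/4177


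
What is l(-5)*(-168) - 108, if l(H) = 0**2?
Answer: -108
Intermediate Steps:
l(H) = 0
l(-5)*(-168) - 108 = 0*(-168) - 108 = 0 - 108 = -108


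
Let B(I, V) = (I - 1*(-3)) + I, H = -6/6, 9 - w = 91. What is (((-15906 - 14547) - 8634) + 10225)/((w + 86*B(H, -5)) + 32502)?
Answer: -14431/16253 ≈ -0.88790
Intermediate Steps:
w = -82 (w = 9 - 1*91 = 9 - 91 = -82)
H = -1 (H = -6*⅙ = -1)
B(I, V) = 3 + 2*I (B(I, V) = (I + 3) + I = (3 + I) + I = 3 + 2*I)
(((-15906 - 14547) - 8634) + 10225)/((w + 86*B(H, -5)) + 32502) = (((-15906 - 14547) - 8634) + 10225)/((-82 + 86*(3 + 2*(-1))) + 32502) = ((-30453 - 8634) + 10225)/((-82 + 86*(3 - 2)) + 32502) = (-39087 + 10225)/((-82 + 86*1) + 32502) = -28862/((-82 + 86) + 32502) = -28862/(4 + 32502) = -28862/32506 = -28862*1/32506 = -14431/16253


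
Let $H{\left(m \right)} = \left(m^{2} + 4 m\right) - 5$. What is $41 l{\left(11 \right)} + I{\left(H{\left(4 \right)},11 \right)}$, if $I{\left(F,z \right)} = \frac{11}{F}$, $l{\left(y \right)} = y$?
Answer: $\frac{12188}{27} \approx 451.41$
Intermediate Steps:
$H{\left(m \right)} = -5 + m^{2} + 4 m$
$41 l{\left(11 \right)} + I{\left(H{\left(4 \right)},11 \right)} = 41 \cdot 11 + \frac{11}{-5 + 4^{2} + 4 \cdot 4} = 451 + \frac{11}{-5 + 16 + 16} = 451 + \frac{11}{27} = \frac{12188}{27}$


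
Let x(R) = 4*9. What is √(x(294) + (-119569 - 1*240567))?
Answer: 10*I*√3601 ≈ 600.08*I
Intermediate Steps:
x(R) = 36
√(x(294) + (-119569 - 1*240567)) = √(36 + (-119569 - 1*240567)) = √(36 + (-119569 - 240567)) = √(36 - 360136) = √(-360100) = 10*I*√3601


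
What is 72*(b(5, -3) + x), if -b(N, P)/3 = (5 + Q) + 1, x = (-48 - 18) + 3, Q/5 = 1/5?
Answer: -6048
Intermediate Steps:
Q = 1 (Q = 5/5 = 5*(⅕) = 1)
x = -63 (x = -66 + 3 = -63)
b(N, P) = -21 (b(N, P) = -3*((5 + 1) + 1) = -3*(6 + 1) = -3*7 = -21)
72*(b(5, -3) + x) = 72*(-21 - 63) = 72*(-84) = -6048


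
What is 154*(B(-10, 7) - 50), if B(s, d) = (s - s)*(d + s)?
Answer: -7700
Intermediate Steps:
B(s, d) = 0 (B(s, d) = 0*(d + s) = 0)
154*(B(-10, 7) - 50) = 154*(0 - 50) = 154*(-50) = -7700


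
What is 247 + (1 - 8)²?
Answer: 296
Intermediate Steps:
247 + (1 - 8)² = 247 + (-7)² = 247 + 49 = 296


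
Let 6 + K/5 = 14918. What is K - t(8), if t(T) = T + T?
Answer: 74544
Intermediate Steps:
t(T) = 2*T
K = 74560 (K = -30 + 5*14918 = -30 + 74590 = 74560)
K - t(8) = 74560 - 2*8 = 74560 - 1*16 = 74560 - 16 = 74544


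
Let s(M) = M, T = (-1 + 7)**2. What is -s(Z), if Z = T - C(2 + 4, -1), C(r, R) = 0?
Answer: -36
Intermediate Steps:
T = 36 (T = 6**2 = 36)
Z = 36 (Z = 36 - 1*0 = 36 + 0 = 36)
-s(Z) = -1*36 = -36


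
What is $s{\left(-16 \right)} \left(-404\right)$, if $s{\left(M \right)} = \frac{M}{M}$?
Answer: $-404$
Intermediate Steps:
$s{\left(M \right)} = 1$
$s{\left(-16 \right)} \left(-404\right) = 1 \left(-404\right) = -404$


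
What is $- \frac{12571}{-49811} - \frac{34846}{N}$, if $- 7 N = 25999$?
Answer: $\frac{12476832171}{1295036189} \approx 9.6344$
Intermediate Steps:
$N = - \frac{25999}{7}$ ($N = \left(- \frac{1}{7}\right) 25999 = - \frac{25999}{7} \approx -3714.1$)
$- \frac{12571}{-49811} - \frac{34846}{N} = - \frac{12571}{-49811} - \frac{34846}{- \frac{25999}{7}} = \left(-12571\right) \left(- \frac{1}{49811}\right) - - \frac{243922}{25999} = \frac{12571}{49811} + \frac{243922}{25999} = \frac{12476832171}{1295036189}$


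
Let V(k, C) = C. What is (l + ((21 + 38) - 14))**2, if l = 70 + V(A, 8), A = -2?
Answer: 15129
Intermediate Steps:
l = 78 (l = 70 + 8 = 78)
(l + ((21 + 38) - 14))**2 = (78 + ((21 + 38) - 14))**2 = (78 + (59 - 14))**2 = (78 + 45)**2 = 123**2 = 15129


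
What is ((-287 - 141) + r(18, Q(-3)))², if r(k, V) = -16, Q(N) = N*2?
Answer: 197136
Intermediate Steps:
Q(N) = 2*N
((-287 - 141) + r(18, Q(-3)))² = ((-287 - 141) - 16)² = (-428 - 16)² = (-444)² = 197136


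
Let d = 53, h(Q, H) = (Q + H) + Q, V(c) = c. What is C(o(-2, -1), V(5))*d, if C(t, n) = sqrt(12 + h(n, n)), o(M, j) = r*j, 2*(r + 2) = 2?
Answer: 159*sqrt(3) ≈ 275.40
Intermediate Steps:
r = -1 (r = -2 + (1/2)*2 = -2 + 1 = -1)
h(Q, H) = H + 2*Q (h(Q, H) = (H + Q) + Q = H + 2*Q)
o(M, j) = -j
C(t, n) = sqrt(12 + 3*n) (C(t, n) = sqrt(12 + (n + 2*n)) = sqrt(12 + 3*n))
C(o(-2, -1), V(5))*d = sqrt(12 + 3*5)*53 = sqrt(12 + 15)*53 = sqrt(27)*53 = (3*sqrt(3))*53 = 159*sqrt(3)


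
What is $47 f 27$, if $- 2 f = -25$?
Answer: $\frac{31725}{2} \approx 15863.0$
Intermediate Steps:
$f = \frac{25}{2}$ ($f = \left(- \frac{1}{2}\right) \left(-25\right) = \frac{25}{2} \approx 12.5$)
$47 f 27 = 47 \cdot \frac{25}{2} \cdot 27 = \frac{1175}{2} \cdot 27 = \frac{31725}{2}$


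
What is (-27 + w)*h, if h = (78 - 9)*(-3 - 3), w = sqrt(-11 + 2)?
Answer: 11178 - 1242*I ≈ 11178.0 - 1242.0*I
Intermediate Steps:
w = 3*I (w = sqrt(-9) = 3*I ≈ 3.0*I)
h = -414 (h = 69*(-6) = -414)
(-27 + w)*h = (-27 + 3*I)*(-414) = 11178 - 1242*I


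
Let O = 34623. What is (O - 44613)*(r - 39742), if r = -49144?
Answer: 887971140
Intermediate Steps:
(O - 44613)*(r - 39742) = (34623 - 44613)*(-49144 - 39742) = -9990*(-88886) = 887971140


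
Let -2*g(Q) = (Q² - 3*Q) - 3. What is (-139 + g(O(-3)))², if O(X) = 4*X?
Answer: 207025/4 ≈ 51756.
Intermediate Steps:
g(Q) = 3/2 - Q²/2 + 3*Q/2 (g(Q) = -((Q² - 3*Q) - 3)/2 = -(-3 + Q² - 3*Q)/2 = 3/2 - Q²/2 + 3*Q/2)
(-139 + g(O(-3)))² = (-139 + (3/2 - (4*(-3))²/2 + 3*(4*(-3))/2))² = (-139 + (3/2 - ½*(-12)² + (3/2)*(-12)))² = (-139 + (3/2 - ½*144 - 18))² = (-139 + (3/2 - 72 - 18))² = (-139 - 177/2)² = (-455/2)² = 207025/4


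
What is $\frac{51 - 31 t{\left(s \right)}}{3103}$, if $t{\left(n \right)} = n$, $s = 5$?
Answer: $- \frac{104}{3103} \approx -0.033516$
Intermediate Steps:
$\frac{51 - 31 t{\left(s \right)}}{3103} = \frac{51 - 155}{3103} = \left(51 - 155\right) \frac{1}{3103} = \left(-104\right) \frac{1}{3103} = - \frac{104}{3103}$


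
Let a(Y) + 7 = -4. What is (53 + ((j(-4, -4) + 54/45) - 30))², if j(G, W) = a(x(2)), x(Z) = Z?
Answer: 4356/25 ≈ 174.24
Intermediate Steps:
a(Y) = -11 (a(Y) = -7 - 4 = -11)
j(G, W) = -11
(53 + ((j(-4, -4) + 54/45) - 30))² = (53 + ((-11 + 54/45) - 30))² = (53 + ((-11 + 54*(1/45)) - 30))² = (53 + ((-11 + 6/5) - 30))² = (53 + (-49/5 - 30))² = (53 - 199/5)² = (66/5)² = 4356/25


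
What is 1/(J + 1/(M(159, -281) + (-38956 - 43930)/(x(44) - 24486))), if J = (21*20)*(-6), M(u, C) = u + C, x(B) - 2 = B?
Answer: -1449397/3652492660 ≈ -0.00039682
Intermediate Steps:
x(B) = 2 + B
M(u, C) = C + u
J = -2520 (J = 420*(-6) = -2520)
1/(J + 1/(M(159, -281) + (-38956 - 43930)/(x(44) - 24486))) = 1/(-2520 + 1/((-281 + 159) + (-38956 - 43930)/((2 + 44) - 24486))) = 1/(-2520 + 1/(-122 - 82886/(46 - 24486))) = 1/(-2520 + 1/(-122 - 82886/(-24440))) = 1/(-2520 + 1/(-122 - 82886*(-1/24440))) = 1/(-2520 + 1/(-122 + 41443/12220)) = 1/(-2520 + 1/(-1449397/12220)) = 1/(-2520 - 12220/1449397) = 1/(-3652492660/1449397) = -1449397/3652492660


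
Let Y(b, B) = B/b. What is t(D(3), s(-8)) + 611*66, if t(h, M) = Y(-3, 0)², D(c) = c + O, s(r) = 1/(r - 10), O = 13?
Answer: 40326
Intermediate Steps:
s(r) = 1/(-10 + r)
D(c) = 13 + c (D(c) = c + 13 = 13 + c)
t(h, M) = 0 (t(h, M) = (0/(-3))² = (0*(-⅓))² = 0² = 0)
t(D(3), s(-8)) + 611*66 = 0 + 611*66 = 0 + 40326 = 40326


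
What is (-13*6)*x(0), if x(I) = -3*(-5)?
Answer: -1170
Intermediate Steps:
x(I) = 15
(-13*6)*x(0) = -13*6*15 = -78*15 = -1170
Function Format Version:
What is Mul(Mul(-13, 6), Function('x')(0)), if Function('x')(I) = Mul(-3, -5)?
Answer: -1170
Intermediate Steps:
Function('x')(I) = 15
Mul(Mul(-13, 6), Function('x')(0)) = Mul(Mul(-13, 6), 15) = Mul(-78, 15) = -1170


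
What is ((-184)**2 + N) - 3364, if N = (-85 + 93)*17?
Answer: 30628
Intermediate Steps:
N = 136 (N = 8*17 = 136)
((-184)**2 + N) - 3364 = ((-184)**2 + 136) - 3364 = (33856 + 136) - 3364 = 33992 - 3364 = 30628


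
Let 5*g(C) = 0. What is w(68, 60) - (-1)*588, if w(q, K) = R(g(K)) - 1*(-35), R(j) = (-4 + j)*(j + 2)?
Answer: 615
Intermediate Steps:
g(C) = 0 (g(C) = (⅕)*0 = 0)
R(j) = (-4 + j)*(2 + j)
w(q, K) = 27 (w(q, K) = (-8 + 0² - 2*0) - 1*(-35) = (-8 + 0 + 0) + 35 = -8 + 35 = 27)
w(68, 60) - (-1)*588 = 27 - (-1)*588 = 27 - 1*(-588) = 27 + 588 = 615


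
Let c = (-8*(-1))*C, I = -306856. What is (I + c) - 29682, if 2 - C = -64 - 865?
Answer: -329090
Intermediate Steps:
C = 931 (C = 2 - (-64 - 865) = 2 - 1*(-929) = 2 + 929 = 931)
c = 7448 (c = -8*(-1)*931 = 8*931 = 7448)
(I + c) - 29682 = (-306856 + 7448) - 29682 = -299408 - 29682 = -329090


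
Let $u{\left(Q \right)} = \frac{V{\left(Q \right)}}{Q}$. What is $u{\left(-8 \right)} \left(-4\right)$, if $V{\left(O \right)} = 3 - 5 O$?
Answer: $\frac{43}{2} \approx 21.5$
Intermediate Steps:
$u{\left(Q \right)} = \frac{3 - 5 Q}{Q}$
$u{\left(-8 \right)} \left(-4\right) = \left(-5 + \frac{3}{-8}\right) \left(-4\right) = \left(-5 + 3 \left(- \frac{1}{8}\right)\right) \left(-4\right) = \left(-5 - \frac{3}{8}\right) \left(-4\right) = \left(- \frac{43}{8}\right) \left(-4\right) = \frac{43}{2}$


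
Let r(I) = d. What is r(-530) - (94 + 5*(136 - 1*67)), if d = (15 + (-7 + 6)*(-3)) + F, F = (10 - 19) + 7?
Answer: -423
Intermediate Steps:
F = -2 (F = -9 + 7 = -2)
d = 16 (d = (15 + (-7 + 6)*(-3)) - 2 = (15 - 1*(-3)) - 2 = (15 + 3) - 2 = 18 - 2 = 16)
r(I) = 16
r(-530) - (94 + 5*(136 - 1*67)) = 16 - (94 + 5*(136 - 1*67)) = 16 - (94 + 5*(136 - 67)) = 16 - (94 + 5*69) = 16 - (94 + 345) = 16 - 1*439 = 16 - 439 = -423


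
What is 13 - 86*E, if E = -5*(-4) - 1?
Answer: -1621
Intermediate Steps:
E = 19 (E = 20 - 1 = 19)
13 - 86*E = 13 - 86*19 = 13 - 1634 = -1621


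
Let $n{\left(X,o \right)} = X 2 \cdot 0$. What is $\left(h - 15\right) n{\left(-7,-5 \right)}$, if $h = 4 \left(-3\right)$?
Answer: $0$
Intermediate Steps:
$h = -12$
$n{\left(X,o \right)} = 0$ ($n{\left(X,o \right)} = 2 X 0 = 0$)
$\left(h - 15\right) n{\left(-7,-5 \right)} = \left(-12 - 15\right) 0 = \left(-27\right) 0 = 0$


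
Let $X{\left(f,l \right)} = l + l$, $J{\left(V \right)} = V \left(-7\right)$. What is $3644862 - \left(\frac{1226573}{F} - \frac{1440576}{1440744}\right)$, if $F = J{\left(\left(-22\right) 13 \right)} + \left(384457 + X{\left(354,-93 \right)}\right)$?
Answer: $\frac{84518301577965895}{23188354463} \approx 3.6449 \cdot 10^{6}$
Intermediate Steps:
$J{\left(V \right)} = - 7 V$
$X{\left(f,l \right)} = 2 l$
$F = 386273$ ($F = - 7 \left(\left(-22\right) 13\right) + \left(384457 + 2 \left(-93\right)\right) = \left(-7\right) \left(-286\right) + \left(384457 - 186\right) = 2002 + 384271 = 386273$)
$3644862 - \left(\frac{1226573}{F} - \frac{1440576}{1440744}\right) = 3644862 - \left(\frac{1226573}{386273} - \frac{1440576}{1440744}\right) = 3644862 - \left(1226573 \cdot \frac{1}{386273} - \frac{60024}{60031}\right) = 3644862 - \left(\frac{1226573}{386273} - \frac{60024}{60031}\right) = 3644862 - \frac{50446753211}{23188354463} = \frac{84518301577965895}{23188354463}$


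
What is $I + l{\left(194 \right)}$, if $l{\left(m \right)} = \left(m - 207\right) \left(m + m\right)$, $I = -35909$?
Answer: $-40953$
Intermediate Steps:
$l{\left(m \right)} = 2 m \left(-207 + m\right)$ ($l{\left(m \right)} = \left(-207 + m\right) 2 m = 2 m \left(-207 + m\right)$)
$I + l{\left(194 \right)} = -35909 + 2 \cdot 194 \left(-207 + 194\right) = -35909 + 2 \cdot 194 \left(-13\right) = -35909 - 5044 = -40953$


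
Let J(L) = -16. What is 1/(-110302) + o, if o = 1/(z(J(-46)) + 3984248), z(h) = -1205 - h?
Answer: -3872757/439339373818 ≈ -8.8150e-6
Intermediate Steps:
o = 1/3983059 (o = 1/((-1205 - 1*(-16)) + 3984248) = 1/((-1205 + 16) + 3984248) = 1/(-1189 + 3984248) = 1/3983059 ≈ 2.5106e-7)
1/(-110302) + o = 1/(-110302) + 1/3983059 = -1/110302 + 1/3983059 = -3872757/439339373818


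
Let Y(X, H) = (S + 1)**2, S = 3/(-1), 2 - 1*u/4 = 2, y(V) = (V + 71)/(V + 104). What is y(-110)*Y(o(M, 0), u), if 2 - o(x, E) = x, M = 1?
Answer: 26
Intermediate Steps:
y(V) = (71 + V)/(104 + V)
o(x, E) = 2 - x
u = 0 (u = 8 - 4*2 = 8 - 8 = 0)
S = -3 (S = 3*(-1) = -3)
Y(X, H) = 4 (Y(X, H) = (-3 + 1)**2 = (-2)**2 = 4)
y(-110)*Y(o(M, 0), u) = ((71 - 110)/(104 - 110))*4 = (-39/(-6))*4 = -1/6*(-39)*4 = (13/2)*4 = 26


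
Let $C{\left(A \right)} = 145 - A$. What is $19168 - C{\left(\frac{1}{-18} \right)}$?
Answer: $\frac{342413}{18} \approx 19023.0$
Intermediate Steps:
$19168 - C{\left(\frac{1}{-18} \right)} = 19168 - \left(145 - \frac{1}{-18}\right) = 19168 - \left(145 - - \frac{1}{18}\right) = 19168 - \left(145 + \frac{1}{18}\right) = 19168 - \frac{2611}{18} = \frac{342413}{18}$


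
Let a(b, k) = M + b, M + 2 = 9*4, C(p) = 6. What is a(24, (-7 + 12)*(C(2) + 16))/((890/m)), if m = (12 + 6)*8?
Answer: 4176/445 ≈ 9.3843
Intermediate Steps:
m = 144 (m = 18*8 = 144)
M = 34 (M = -2 + 9*4 = -2 + 36 = 34)
a(b, k) = 34 + b
a(24, (-7 + 12)*(C(2) + 16))/((890/m)) = (34 + 24)/((890/144)) = 58/((890*(1/144))) = 58/(445/72) = 58*(72/445) = 4176/445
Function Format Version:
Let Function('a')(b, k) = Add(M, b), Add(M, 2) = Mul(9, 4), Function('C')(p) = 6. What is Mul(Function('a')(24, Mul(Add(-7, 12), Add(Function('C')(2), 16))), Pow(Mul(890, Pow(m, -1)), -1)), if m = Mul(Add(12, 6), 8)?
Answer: Rational(4176, 445) ≈ 9.3843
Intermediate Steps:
m = 144 (m = Mul(18, 8) = 144)
M = 34 (M = Add(-2, Mul(9, 4)) = Add(-2, 36) = 34)
Function('a')(b, k) = Add(34, b)
Mul(Function('a')(24, Mul(Add(-7, 12), Add(Function('C')(2), 16))), Pow(Mul(890, Pow(m, -1)), -1)) = Mul(Add(34, 24), Pow(Mul(890, Pow(144, -1)), -1)) = Mul(58, Pow(Mul(890, Rational(1, 144)), -1)) = Mul(58, Pow(Rational(445, 72), -1)) = Mul(58, Rational(72, 445)) = Rational(4176, 445)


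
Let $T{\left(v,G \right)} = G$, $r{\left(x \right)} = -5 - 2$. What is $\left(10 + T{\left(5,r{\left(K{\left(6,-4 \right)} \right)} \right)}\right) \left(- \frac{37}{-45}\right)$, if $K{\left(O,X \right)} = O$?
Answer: $\frac{37}{15} \approx 2.4667$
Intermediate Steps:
$r{\left(x \right)} = -7$
$\left(10 + T{\left(5,r{\left(K{\left(6,-4 \right)} \right)} \right)}\right) \left(- \frac{37}{-45}\right) = \left(10 - 7\right) \left(- \frac{37}{-45}\right) = 3 \left(\left(-37\right) \left(- \frac{1}{45}\right)\right) = 3 \cdot \frac{37}{45} = \frac{37}{15}$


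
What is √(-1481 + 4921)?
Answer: 4*√215 ≈ 58.651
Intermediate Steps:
√(-1481 + 4921) = √3440 = 4*√215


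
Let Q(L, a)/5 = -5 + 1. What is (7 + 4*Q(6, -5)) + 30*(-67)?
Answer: -2083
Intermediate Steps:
Q(L, a) = -20 (Q(L, a) = 5*(-5 + 1) = 5*(-4) = -20)
(7 + 4*Q(6, -5)) + 30*(-67) = (7 + 4*(-20)) + 30*(-67) = (7 - 80) - 2010 = -73 - 2010 = -2083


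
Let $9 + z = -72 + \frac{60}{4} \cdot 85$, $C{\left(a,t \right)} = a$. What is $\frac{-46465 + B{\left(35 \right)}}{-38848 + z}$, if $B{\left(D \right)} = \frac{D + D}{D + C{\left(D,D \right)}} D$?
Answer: $\frac{23215}{18827} \approx 1.2331$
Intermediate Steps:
$B{\left(D \right)} = D$ ($B{\left(D \right)} = \frac{D + D}{D + D} D = \frac{2 D}{2 D} D = 2 D \frac{1}{2 D} D = 1 D = D$)
$z = 1194$ ($z = -9 - \left(72 - \frac{60}{4} \cdot 85\right) = -9 - \left(72 - 60 \cdot \frac{1}{4} \cdot 85\right) = -9 + \left(-72 + 15 \cdot 85\right) = -9 + \left(-72 + 1275\right) = -9 + 1203 = 1194$)
$\frac{-46465 + B{\left(35 \right)}}{-38848 + z} = \frac{-46465 + 35}{-38848 + 1194} = - \frac{46430}{-37654} = \left(-46430\right) \left(- \frac{1}{37654}\right) = \frac{23215}{18827}$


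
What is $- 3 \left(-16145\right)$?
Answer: $48435$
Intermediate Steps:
$- 3 \left(-16145\right) = \left(-1\right) \left(-48435\right) = 48435$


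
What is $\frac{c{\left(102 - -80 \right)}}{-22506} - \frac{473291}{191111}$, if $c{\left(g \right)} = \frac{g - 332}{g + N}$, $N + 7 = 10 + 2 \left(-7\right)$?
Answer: $- \frac{303574008736}{122582608731} \approx -2.4765$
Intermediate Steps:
$N = -11$ ($N = -7 + \left(10 + 2 \left(-7\right)\right) = -7 + \left(10 - 14\right) = -7 - 4 = -11$)
$c{\left(g \right)} = \frac{-332 + g}{-11 + g}$ ($c{\left(g \right)} = \frac{g - 332}{g - 11} = \frac{-332 + g}{-11 + g}$)
$\frac{c{\left(102 - -80 \right)}}{-22506} - \frac{473291}{191111} = \frac{\frac{1}{-11 + \left(102 - -80\right)} \left(-332 + \left(102 - -80\right)\right)}{-22506} - \frac{473291}{191111} = \frac{-332 + \left(102 + 80\right)}{-11 + \left(102 + 80\right)} \left(- \frac{1}{22506}\right) - \frac{473291}{191111} = \frac{-332 + 182}{-11 + 182} \left(- \frac{1}{22506}\right) - \frac{473291}{191111} = \frac{1}{171} \left(-150\right) \left(- \frac{1}{22506}\right) - \frac{473291}{191111} = \left(- \frac{50}{57}\right) \left(- \frac{1}{22506}\right) - \frac{473291}{191111} = \frac{25}{641421} - \frac{473291}{191111} = - \frac{303574008736}{122582608731}$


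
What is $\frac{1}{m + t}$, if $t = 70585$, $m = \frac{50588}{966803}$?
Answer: $\frac{966803}{68241840343} \approx 1.4167 \cdot 10^{-5}$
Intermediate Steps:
$m = \frac{50588}{966803}$ ($m = 50588 \cdot \frac{1}{966803} = \frac{50588}{966803} \approx 0.052325$)
$\frac{1}{m + t} = \frac{1}{\frac{50588}{966803} + 70585} = \frac{1}{\frac{68241840343}{966803}} = \frac{966803}{68241840343}$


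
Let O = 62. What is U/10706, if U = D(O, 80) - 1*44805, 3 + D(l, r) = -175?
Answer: -44983/10706 ≈ -4.2017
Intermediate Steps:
D(l, r) = -178 (D(l, r) = -3 - 175 = -178)
U = -44983 (U = -178 - 1*44805 = -178 - 44805 = -44983)
U/10706 = -44983/10706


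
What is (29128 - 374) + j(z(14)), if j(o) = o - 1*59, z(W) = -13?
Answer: 28682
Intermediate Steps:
j(o) = -59 + o (j(o) = o - 59 = -59 + o)
(29128 - 374) + j(z(14)) = (29128 - 374) + (-59 - 13) = 28754 - 72 = 28682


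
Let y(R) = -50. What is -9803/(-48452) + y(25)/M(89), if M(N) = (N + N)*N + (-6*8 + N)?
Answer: 153278449/769563116 ≈ 0.19918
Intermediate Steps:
M(N) = -48 + N + 2*N**2 (M(N) = (2*N)*N + (-48 + N) = 2*N**2 + (-48 + N) = -48 + N + 2*N**2)
-9803/(-48452) + y(25)/M(89) = -9803/(-48452) - 50/(-48 + 89 + 2*89**2) = -9803*(-1/48452) - 50/(-48 + 89 + 2*7921) = 9803/48452 - 50/(-48 + 89 + 15842) = 9803/48452 - 50/15883 = 153278449/769563116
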